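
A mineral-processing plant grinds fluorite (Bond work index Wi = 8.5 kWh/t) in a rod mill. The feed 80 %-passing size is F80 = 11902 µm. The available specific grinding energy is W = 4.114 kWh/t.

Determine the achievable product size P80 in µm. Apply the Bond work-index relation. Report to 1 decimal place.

P80 = 301.8 µm

Bond:  W = 10 Wi (1/√P − 1/√F)
P80^-0.5 = F80^-0.5 + W/(10 Wi)
  = 4.1140/(10·8.5) + 1/√11902 = 0.048400 + 0.009166 = 0.057566
P80 = (1/0.057566)² = 17.3713² = 301.76 µm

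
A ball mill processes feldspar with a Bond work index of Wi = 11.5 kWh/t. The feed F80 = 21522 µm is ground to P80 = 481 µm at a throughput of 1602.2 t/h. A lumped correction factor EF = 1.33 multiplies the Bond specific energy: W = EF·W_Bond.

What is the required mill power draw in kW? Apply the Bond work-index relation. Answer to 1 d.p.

P = 9503.2 kW

W = 10·Wi·(P80^(-½) − F80^(-½))
W = 10·11.5·(1/√481 − 1/√21522) = 10·11.5·(0.038780) = 4.4597 kWh/t
Apply correction: 4.4597 × 1.33 = 5.9313 kWh/t
Power = W × throughput = 5.9313 kWh/t × 1602.2 t/h = 9503.2 kW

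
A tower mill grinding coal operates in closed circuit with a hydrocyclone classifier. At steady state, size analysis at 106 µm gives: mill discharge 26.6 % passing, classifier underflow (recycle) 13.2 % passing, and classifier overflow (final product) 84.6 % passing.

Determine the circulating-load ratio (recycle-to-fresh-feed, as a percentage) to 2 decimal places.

Classifier node, passing 106 µm:
r = (o − d)/(d − u)
r = (84.6 − 26.6)/(26.6 − 13.2) = 58.0/13.4 = 4.3284
CL = 100·r = 432.84 %

CL = 432.84 %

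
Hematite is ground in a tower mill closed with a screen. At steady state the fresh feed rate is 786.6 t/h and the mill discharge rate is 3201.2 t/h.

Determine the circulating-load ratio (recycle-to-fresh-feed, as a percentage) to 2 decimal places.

Mill node: discharge = fresh + recycle.
R = M − F = 3201.2 − 786.6 = 2414.6 t/h
CL = 100·R/F = 100·2414.6/786.6 = 306.97 %

CL = 306.97 %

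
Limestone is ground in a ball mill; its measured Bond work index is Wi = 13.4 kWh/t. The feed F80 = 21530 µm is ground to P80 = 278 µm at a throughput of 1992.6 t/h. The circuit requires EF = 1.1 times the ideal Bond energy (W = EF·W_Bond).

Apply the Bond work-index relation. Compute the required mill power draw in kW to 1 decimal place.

P = 15613.8 kW

Bond:  W = 10 Wi (1/√P − 1/√F)
W = 10·13.4·(1/√278 − 1/√21530) = 10·13.4·(0.053161) = 7.1236 kWh/t
Apply correction: 7.1236 × 1.1 = 7.8359 kWh/t
P_mill = W·ṁ = 7.8359·1992.6 = 15613.8 kW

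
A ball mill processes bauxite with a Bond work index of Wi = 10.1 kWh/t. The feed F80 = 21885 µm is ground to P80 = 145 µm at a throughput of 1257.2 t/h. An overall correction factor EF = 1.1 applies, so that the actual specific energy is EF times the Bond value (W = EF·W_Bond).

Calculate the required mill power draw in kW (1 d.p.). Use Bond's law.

P = 10655.2 kW

Bond: W = 10·Wi·(1/√P80 − 1/√F80)
W = 10·10.1·(1/√145 − 1/√21885) = 10·10.1·(0.076286) = 7.7049 kWh/t
Corrected W = EF·W_Bond = 1.1·7.7049 = 8.4754 kWh/t
Power = W × throughput = 8.4754 kWh/t × 1257.2 t/h = 10655.2 kW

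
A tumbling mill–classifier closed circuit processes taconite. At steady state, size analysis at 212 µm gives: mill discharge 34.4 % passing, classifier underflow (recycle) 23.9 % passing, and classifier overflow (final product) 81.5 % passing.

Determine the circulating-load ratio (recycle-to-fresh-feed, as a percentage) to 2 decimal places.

CL = 448.57 %

Balance %-passing 212 µm (r = R/F):
(1+r)d = ru + o → r = (o−d)/(d−u)
r = (81.5 − 34.4)/(34.4 − 23.9) = 47.1/10.5 = 4.4857
CL = 100·r = 448.57 %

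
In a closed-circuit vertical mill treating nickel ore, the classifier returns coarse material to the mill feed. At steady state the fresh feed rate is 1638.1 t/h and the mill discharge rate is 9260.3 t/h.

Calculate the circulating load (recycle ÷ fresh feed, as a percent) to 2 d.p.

Mill node: discharge = fresh + recycle.
R = M − F = 9260.3 − 1638.1 = 7622.2 t/h
CL = 100·R/F = 100·7622.2/1638.1 = 465.31 %

CL = 465.31 %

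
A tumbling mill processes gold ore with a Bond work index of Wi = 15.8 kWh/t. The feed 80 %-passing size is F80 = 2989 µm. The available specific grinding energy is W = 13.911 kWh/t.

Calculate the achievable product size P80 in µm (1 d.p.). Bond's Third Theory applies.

W = 10·Wi·[P80^(−½) − F80^(−½)]
P80^-0.5 = F80^-0.5 + W/(10 Wi)
  = 13.9110/(10·15.8) + 1/√2989 = 0.088044 + 0.018291 = 0.106335
P80 = (1/0.106335)² = 9.4042² = 88.44 µm

P80 = 88.4 µm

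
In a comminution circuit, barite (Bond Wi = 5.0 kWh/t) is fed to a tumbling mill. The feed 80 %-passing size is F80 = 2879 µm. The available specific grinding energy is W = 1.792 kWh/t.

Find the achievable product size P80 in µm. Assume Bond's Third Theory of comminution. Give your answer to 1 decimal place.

P80 = 337.0 µm

Bond: W = 10·Wi·(1/√P80 − 1/√F80)
1/√P80 = 1/√F80 + W/(10·Wi)
  = 1.7920/(10·5.0) + 1/√2879 = 0.035840 + 0.018637 = 0.054477
P80 = (1/0.054477)² = 18.3563² = 336.95 µm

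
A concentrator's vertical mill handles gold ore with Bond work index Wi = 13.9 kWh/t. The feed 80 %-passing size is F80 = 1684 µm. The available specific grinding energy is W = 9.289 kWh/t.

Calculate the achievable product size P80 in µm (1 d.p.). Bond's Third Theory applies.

P80 = 120.2 µm

W_Bond = 10·Wi·(1/√P₈₀ − 1/√F₈₀)
P80^(−½) = W/(10 Wi) + F80^(−½)
  = 9.2890/(10·13.9) + 1/√1684 = 0.066827 + 0.024369 = 0.091196
P80 = (1/0.091196)² = 10.9654² = 120.24 µm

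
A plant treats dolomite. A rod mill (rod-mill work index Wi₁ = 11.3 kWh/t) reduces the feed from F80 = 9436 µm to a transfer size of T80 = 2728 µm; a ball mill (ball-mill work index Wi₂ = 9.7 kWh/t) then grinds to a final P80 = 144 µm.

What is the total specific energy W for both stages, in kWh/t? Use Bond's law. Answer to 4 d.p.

W = 10·Wi·(P80^(-½) − F80^(-½))
Stage 1 (9436→2728 µm, Wi₁=11.3): W₁ = 10·11.3·(0.019146 − 0.010295) = 1.0002 kWh/t
Stage 2 (2728→144 µm, Wi₂=9.7): W₂ = 10·9.7·(0.083333 − 0.019146) = 6.2262 kWh/t
W = W₁ + W₂ = 1.0002 + 6.2262 = 7.2264 kWh/t

W = 7.2264 kWh/t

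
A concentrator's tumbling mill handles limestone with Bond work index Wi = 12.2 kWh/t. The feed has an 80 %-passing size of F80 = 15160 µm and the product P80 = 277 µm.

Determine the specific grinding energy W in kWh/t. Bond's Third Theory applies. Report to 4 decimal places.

W = 6.3394 kWh/t

W = 10 Wi (P80^-0.5 − F80^-0.5)
1/√277 = 0.060084;  1/√15160 = 0.008122
W = 10·12.2·(0.060084 − 0.008122) = 6.3394 kWh/t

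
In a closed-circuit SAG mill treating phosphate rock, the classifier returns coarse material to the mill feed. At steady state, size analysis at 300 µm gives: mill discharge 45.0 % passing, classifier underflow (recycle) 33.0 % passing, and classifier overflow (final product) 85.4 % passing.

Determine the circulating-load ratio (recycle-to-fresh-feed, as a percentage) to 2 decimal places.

CL = 336.67 %

Mass balance on the −300 µm fraction:
d + r·d = r·u + o → r(d−u) = o−d
r = (85.4 − 45.0)/(45.0 − 33.0) = 40.4/12.0 = 3.3667
CL = 100·r = 336.67 %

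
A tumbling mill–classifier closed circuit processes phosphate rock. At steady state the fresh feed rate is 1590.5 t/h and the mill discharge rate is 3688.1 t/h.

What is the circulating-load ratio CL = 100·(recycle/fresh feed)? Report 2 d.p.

M = F + R at steady state, so:
R = M − F = 3688.1 − 1590.5 = 2097.6 t/h
CL = 100·R/F = 100·2097.6/1590.5 = 131.88 %

CL = 131.88 %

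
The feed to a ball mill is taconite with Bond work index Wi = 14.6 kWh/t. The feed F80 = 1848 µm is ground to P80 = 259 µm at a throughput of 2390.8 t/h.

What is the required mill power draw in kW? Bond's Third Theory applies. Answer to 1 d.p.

Bond: W = 10·Wi·(1/√P80 − 1/√F80)
W = 10·14.6·(1/√259 − 1/√1848) = 10·14.6·(0.038875) = 5.6757 kWh/t
P = W·T = 5.6757·2390.8 = 13569.5 kW

P = 13569.5 kW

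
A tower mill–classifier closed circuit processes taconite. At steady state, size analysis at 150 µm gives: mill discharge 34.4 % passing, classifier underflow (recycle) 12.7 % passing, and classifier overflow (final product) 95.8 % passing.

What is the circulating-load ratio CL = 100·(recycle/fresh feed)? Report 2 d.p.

CL = 282.95 %

Classifier node, passing 150 µm:
d + r·d = r·u + o → r(d−u) = o−d
r = (95.8 − 34.4)/(34.4 − 12.7) = 61.4/21.7 = 2.8295
CL = 100·r = 282.95 %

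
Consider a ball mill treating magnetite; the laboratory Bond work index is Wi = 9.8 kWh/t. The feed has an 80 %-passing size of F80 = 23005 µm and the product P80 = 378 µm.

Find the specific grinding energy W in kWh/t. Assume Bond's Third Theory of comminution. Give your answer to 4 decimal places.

W = 4.3945 kWh/t

W = 10 Wi (P80^-0.5 − F80^-0.5)
1/√378 = 0.051434;  1/√23005 = 0.006593
W = 10·9.8·(0.051434 − 0.006593) = 4.3945 kWh/t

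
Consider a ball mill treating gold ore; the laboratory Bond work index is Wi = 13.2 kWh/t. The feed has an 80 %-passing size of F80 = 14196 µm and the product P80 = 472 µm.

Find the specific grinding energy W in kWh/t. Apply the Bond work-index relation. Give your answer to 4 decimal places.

W = 4.9679 kWh/t

W = 10 Wi (1/√P80 − 1/√F80)  [Bond]
1/√472 = 0.046029;  1/√14196 = 0.008393
W = 10·13.2·(0.046029 − 0.008393) = 4.9679 kWh/t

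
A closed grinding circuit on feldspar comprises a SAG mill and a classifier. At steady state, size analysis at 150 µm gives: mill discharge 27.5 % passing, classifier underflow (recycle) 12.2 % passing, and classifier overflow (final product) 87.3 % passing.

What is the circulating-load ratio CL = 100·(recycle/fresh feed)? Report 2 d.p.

CL = 390.85 %

Balance %-passing 150 µm (r = R/F):
r = (o − d)/(d − u)
r = (87.3 − 27.5)/(27.5 − 12.2) = 59.8/15.3 = 3.9085
CL = 100·r = 390.85 %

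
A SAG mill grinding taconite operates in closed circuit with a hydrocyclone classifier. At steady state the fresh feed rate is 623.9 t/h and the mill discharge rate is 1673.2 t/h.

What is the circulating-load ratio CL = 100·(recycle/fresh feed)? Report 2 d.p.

Discharge = new feed + return, hence
R = M − F = 1673.2 − 623.9 = 1049.3 t/h
CL = 100·R/F = 100·1049.3/623.9 = 168.18 %

CL = 168.18 %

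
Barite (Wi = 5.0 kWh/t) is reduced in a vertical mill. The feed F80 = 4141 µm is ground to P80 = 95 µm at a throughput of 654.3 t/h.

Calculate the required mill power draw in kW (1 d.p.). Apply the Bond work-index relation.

P = 2848.1 kW

W = 10 Wi (1/√P80 − 1/√F80)  [Bond]
W = 10·5.0·(1/√95 − 1/√4141) = 10·5.0·(0.087058) = 4.3529 kWh/t
P = W·T = 4.3529·654.3 = 2848.1 kW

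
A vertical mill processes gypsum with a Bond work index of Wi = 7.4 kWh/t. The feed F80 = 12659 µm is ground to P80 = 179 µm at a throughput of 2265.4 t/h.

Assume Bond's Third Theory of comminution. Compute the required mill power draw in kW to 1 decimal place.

P = 11040.0 kW

W_Bond = 10·Wi·(1/√P₈₀ − 1/√F₈₀)
W = 10·7.4·(1/√179 − 1/√12659) = 10·7.4·(0.065856) = 4.8733 kWh/t
Power = W × throughput = 4.8733 kWh/t × 2265.4 t/h = 11040.0 kW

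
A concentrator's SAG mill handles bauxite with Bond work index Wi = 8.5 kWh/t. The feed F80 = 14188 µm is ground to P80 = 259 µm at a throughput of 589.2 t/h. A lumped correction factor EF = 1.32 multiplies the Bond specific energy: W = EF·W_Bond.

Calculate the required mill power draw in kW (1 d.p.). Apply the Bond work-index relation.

W = 10·Wi·(P80^(-½) − F80^(-½))
W = 10·8.5·(1/√259 − 1/√14188) = 10·8.5·(0.053742) = 4.5680 kWh/t
W_actual = 1.32 × 4.5680 = 6.0298 kWh/t
P_mill = W·ṁ = 6.0298·589.2 = 3552.8 kW

P = 3552.8 kW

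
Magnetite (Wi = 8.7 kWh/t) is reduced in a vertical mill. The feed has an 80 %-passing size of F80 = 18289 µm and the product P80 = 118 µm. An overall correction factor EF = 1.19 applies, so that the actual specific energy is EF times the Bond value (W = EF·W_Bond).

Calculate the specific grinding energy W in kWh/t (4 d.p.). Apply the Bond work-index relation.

W = 8.7652 kWh/t

W = 10 Wi / √P80 − 10 Wi / √F80
1/√118 = 0.092057;  1/√18289 = 0.007394
W = 10·8.7·(0.092057 − 0.007394) = 7.3657 kWh/t
Apply correction: 7.3657 × 1.19 = 8.7652 kWh/t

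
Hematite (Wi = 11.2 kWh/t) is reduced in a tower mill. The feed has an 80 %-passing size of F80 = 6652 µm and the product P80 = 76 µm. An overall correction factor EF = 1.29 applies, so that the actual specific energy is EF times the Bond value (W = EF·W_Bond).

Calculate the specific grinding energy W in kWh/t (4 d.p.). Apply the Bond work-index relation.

W = 14.8015 kWh/t

Bond: W = 10·Wi·(1/√P80 − 1/√F80)
1/√76 = 0.114708;  1/√6652 = 0.012261
W = 10·11.2·(0.114708 − 0.012261) = 11.4741 kWh/t
Corrected W = EF·W_Bond = 1.29·11.4741 = 14.8015 kWh/t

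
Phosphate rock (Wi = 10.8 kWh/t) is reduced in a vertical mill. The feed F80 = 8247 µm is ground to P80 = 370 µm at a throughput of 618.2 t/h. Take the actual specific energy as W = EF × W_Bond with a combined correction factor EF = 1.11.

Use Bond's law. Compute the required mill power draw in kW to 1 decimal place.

Bond:  W = 10 Wi (1/√P − 1/√F)
W = 10·10.8·(1/√370 − 1/√8247) = 10·10.8·(0.040976) = 4.4254 kWh/t
W_actual = 1.11 × 4.4254 = 4.9122 kWh/t
Mill draw = 4.9122 × 618.2 = 3036.7 kW

P = 3036.7 kW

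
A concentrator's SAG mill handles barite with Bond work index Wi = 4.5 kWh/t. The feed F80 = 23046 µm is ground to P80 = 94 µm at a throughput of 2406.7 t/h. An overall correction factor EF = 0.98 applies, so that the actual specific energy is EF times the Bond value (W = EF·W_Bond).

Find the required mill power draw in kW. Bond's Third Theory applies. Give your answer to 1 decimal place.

W = 10 Wi (P80^-0.5 − F80^-0.5)
W = 10·4.5·(1/√94 − 1/√23046) = 10·4.5·(0.096555) = 4.3450 kWh/t
With EF = 0.98: W = 4.3450·0.98 = 4.2581 kWh/t
P_mill = W·ṁ = 4.2581·2406.7 = 10247.9 kW

P = 10247.9 kW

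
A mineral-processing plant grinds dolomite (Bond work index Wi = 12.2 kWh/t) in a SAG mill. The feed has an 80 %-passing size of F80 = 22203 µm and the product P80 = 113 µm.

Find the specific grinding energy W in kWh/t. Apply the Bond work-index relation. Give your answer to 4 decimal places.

W = 10.6580 kWh/t

W = 10 Wi (1/√P80 − 1/√F80)  [Bond]
1/√113 = 0.094072;  1/√22203 = 0.006711
W = 10·12.2·(0.094072 − 0.006711) = 10.6580 kWh/t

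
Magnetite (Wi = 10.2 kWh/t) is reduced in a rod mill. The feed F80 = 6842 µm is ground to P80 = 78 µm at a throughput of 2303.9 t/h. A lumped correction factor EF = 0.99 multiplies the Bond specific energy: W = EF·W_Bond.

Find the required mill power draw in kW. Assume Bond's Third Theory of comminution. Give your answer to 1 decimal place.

W = 10 Wi (P80^-0.5 − F80^-0.5)
W = 10·10.2·(1/√78 − 1/√6842) = 10·10.2·(0.101138) = 10.3161 kWh/t
Corrected W = EF·W_Bond = 0.99·10.3161 = 10.2129 kWh/t
Power = W × throughput = 10.2129 kWh/t × 2303.9 t/h = 23529.6 kW

P = 23529.6 kW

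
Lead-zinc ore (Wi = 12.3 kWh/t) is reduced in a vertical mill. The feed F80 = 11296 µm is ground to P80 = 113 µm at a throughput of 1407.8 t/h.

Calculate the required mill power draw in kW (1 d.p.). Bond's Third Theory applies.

P = 14660.2 kW

Bond:  W = 10 Wi (1/√P − 1/√F)
W = 10·12.3·(1/√113 − 1/√11296) = 10·12.3·(0.084663) = 10.4136 kWh/t
P_mill = W·ṁ = 10.4136·1407.8 = 14660.2 kW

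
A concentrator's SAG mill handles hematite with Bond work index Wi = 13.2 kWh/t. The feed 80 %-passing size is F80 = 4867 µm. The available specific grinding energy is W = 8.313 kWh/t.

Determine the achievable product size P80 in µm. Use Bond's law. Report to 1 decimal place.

W = 10·Wi·(P80^(-½) − F80^(-½))
⇒ 1/√P80 = W/(10·Wi) + 1/√F80
  = 8.3130/(10·13.2) + 1/√4867 = 0.062977 + 0.014334 = 0.077311
P80 = (1/0.077311)² = 12.9347² = 167.31 µm

P80 = 167.3 µm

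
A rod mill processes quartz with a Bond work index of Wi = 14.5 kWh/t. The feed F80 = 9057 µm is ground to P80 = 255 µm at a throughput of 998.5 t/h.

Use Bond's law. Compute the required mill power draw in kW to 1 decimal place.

W = 10 Wi / √P80 − 10 Wi / √F80
W = 10·14.5·(1/√255 − 1/√9057) = 10·14.5·(0.052115) = 7.5566 kWh/t
P_mill = W·ṁ = 7.5566·998.5 = 7545.3 kW

P = 7545.3 kW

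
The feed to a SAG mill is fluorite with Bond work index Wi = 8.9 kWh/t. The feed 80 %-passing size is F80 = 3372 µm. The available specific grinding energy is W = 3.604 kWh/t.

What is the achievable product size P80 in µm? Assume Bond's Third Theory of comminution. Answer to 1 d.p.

W = 10 Wi (P80^-0.5 − F80^-0.5)
P80^(−½) = W/(10 Wi) + F80^(−½)
  = 3.6040/(10·8.9) + 1/√3372 = 0.040494 + 0.017221 = 0.057715
P80 = (1/0.057715)² = 17.3264² = 300.21 µm

P80 = 300.2 µm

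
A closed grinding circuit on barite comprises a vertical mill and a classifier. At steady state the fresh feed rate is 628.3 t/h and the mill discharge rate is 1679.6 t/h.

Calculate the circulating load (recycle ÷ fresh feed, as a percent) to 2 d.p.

Discharge = new feed + return, hence
R = M − F = 1679.6 − 628.3 = 1051.3 t/h
CL = 100·R/F = 100·1051.3/628.3 = 167.32 %

CL = 167.32 %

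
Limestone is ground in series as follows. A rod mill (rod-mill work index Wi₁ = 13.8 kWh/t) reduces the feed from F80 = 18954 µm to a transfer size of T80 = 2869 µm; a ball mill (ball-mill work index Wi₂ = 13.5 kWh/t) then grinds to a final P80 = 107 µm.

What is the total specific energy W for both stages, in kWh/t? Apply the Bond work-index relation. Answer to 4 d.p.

W = 10·Wi·(P80^(-½) − F80^(-½))
Stage 1 (18954→2869 µm, Wi₁=13.8): W₁ = 10·13.8·(0.018670 − 0.007264) = 1.5740 kWh/t
Stage 2 (2869→107 µm, Wi₂=13.5): W₂ = 10·13.5·(0.096674 − 0.018670) = 10.5305 kWh/t
W = W₁ + W₂ = 1.5740 + 10.5305 = 12.1046 kWh/t

W = 12.1046 kWh/t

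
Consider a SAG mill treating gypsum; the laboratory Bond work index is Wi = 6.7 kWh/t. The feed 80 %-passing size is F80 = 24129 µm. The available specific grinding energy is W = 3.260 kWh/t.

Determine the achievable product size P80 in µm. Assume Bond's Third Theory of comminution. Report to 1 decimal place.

W = 10 Wi / √P80 − 10 Wi / √F80
⇒ 1/√P80 = W/(10 Wi) + 1/√F80
  = 3.2600/(10·6.7) + 1/√24129 = 0.048657 + 0.006438 = 0.055094
P80 = (1/0.055094)² = 18.1507² = 329.45 µm

P80 = 329.4 µm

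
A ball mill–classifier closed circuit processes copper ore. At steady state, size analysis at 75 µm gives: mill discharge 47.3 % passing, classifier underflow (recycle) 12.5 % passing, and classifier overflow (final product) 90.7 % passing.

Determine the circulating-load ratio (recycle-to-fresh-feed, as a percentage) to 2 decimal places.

Let r = R/F. Size balance at 75 µm:
Fd + Rd = Ru + Fo ⇒ R/F = (o−d)/(d−u)
r = (90.7 − 47.3)/(47.3 − 12.5) = 43.4/34.8 = 1.2471
CL = 100·r = 124.71 %

CL = 124.71 %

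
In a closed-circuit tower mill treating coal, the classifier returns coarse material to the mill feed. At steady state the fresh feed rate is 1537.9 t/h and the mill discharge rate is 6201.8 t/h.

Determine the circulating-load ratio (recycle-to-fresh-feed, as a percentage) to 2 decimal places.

CL = 303.26 %

Discharge = new feed + return, hence
R = M − F = 6201.8 − 1537.9 = 4663.9 t/h
CL = 100·R/F = 100·4663.9/1537.9 = 303.26 %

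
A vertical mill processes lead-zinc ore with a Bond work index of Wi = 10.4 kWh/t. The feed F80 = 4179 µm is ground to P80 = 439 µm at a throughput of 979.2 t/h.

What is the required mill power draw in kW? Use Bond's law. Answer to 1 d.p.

Bond: W = 10·Wi·(1/√P80 − 1/√F80)
W = 10·10.4·(1/√439 − 1/√4179) = 10·10.4·(0.032258) = 3.3549 kWh/t
Mill draw = 3.3549 × 979.2 = 3285.1 kW

P = 3285.1 kW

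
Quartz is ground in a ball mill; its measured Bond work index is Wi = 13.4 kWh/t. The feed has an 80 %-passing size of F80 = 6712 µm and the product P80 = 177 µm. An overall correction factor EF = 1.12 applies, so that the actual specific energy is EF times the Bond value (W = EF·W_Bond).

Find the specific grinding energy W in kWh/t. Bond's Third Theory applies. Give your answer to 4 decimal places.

W = 9.4488 kWh/t

W = 10 Wi / √P80 − 10 Wi / √F80
1/√177 = 0.075165;  1/√6712 = 0.012206
W = 10·13.4·(0.075165 − 0.012206) = 8.4365 kWh/t
Corrected W = EF·W_Bond = 1.12·8.4365 = 9.4488 kWh/t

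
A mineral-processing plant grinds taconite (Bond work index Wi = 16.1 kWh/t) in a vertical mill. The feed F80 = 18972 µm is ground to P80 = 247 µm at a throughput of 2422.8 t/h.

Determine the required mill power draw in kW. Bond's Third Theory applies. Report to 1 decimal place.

P = 21987.7 kW

W = 10 Wi / √P80 − 10 Wi / √F80
W = 10·16.1·(1/√247 − 1/√18972) = 10·16.1·(0.056368) = 9.0753 kWh/t
Power = W × throughput = 9.0753 kWh/t × 2422.8 t/h = 21987.7 kW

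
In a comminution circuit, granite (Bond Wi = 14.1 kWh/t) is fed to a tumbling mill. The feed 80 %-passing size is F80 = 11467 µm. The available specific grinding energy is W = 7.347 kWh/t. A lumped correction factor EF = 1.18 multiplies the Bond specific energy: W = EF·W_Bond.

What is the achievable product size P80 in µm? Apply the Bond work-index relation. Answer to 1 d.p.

P80 = 349.4 µm

W = 10·Wi·[P80^(−½) − F80^(−½)]
W_Bond = W / EF = 7.347 / 1.18 = 6.2263 kWh/t
1/√P80 = 1/√F80 + W_Bond/(10·Wi)
  = 6.2263/(10·14.1) + 1/√11467 = 0.044158 + 0.009338 = 0.053496
P80 = (1/0.053496)² = 18.6928² = 349.42 µm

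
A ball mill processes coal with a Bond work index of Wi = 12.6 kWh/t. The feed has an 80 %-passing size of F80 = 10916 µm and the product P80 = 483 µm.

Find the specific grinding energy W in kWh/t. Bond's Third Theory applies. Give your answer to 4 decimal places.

Bond: W = 10·Wi·(1/√P80 − 1/√F80)
1/√483 = 0.045502;  1/√10916 = 0.009571
W = 10·12.6·(0.045502 − 0.009571) = 4.5272 kWh/t

W = 4.5272 kWh/t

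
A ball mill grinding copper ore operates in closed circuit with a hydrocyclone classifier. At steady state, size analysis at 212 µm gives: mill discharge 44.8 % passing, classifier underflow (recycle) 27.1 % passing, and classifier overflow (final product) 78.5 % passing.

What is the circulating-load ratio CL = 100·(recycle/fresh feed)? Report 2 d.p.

Balance %-passing 212 µm (r = R/F):
d + r·d = r·u + o → r(d−u) = o−d
r = (78.5 − 44.8)/(44.8 − 27.1) = 33.7/17.7 = 1.9040
CL = 100·r = 190.40 %

CL = 190.40 %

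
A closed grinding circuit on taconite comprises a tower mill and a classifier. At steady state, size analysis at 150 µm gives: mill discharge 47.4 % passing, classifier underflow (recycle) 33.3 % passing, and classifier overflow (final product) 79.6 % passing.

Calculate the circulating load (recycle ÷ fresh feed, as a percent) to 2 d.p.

Let r = R/F. Size balance at 150 µm:
d + r·d = r·u + o → r(d−u) = o−d
r = (79.6 − 47.4)/(47.4 − 33.3) = 32.2/14.1 = 2.2837
CL = 100·r = 228.37 %

CL = 228.37 %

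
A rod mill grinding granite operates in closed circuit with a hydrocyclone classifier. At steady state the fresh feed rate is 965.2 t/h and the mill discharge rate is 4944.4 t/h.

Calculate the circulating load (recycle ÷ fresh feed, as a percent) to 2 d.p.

Discharge = new feed + return, hence
R = M − F = 4944.4 − 965.2 = 3979.2 t/h
CL = 100·R/F = 100·3979.2/965.2 = 412.27 %

CL = 412.27 %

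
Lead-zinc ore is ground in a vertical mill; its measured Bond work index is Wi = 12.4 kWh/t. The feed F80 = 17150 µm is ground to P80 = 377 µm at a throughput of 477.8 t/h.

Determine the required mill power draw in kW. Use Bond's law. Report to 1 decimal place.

W = 10 Wi / √P80 − 10 Wi / √F80
W = 10·12.4·(1/√377 − 1/√17150) = 10·12.4·(0.043867) = 5.4395 kWh/t
P_mill = W·ṁ = 5.4395·477.8 = 2599.0 kW

P = 2599.0 kW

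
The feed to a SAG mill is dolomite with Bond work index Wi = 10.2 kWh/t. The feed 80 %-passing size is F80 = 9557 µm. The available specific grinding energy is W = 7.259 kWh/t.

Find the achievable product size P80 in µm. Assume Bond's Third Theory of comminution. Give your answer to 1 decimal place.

W = 10 Wi (1/√P80 − 1/√F80)  [Bond]
⇒ 1/√P80 = W/(10 Wi) + 1/√F80
  = 7.2590/(10·10.2) + 1/√9557 = 0.071167 + 0.010229 = 0.081396
P80 = (1/0.081396)² = 12.2856² = 150.94 µm

P80 = 150.9 µm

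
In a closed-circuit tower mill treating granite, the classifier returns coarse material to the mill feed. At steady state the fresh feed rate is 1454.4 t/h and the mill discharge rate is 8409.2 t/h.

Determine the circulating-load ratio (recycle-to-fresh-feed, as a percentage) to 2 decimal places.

Steady state: M = F + R.
R = M − F = 8409.2 − 1454.4 = 6954.8 t/h
CL = 100·R/F = 100·6954.8/1454.4 = 478.19 %

CL = 478.19 %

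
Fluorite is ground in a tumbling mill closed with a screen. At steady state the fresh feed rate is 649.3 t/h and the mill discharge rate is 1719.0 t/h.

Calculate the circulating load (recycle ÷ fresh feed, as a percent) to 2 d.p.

Steady state: M = F + R.
R = M − F = 1719.0 − 649.3 = 1069.7 t/h
CL = 100·R/F = 100·1069.7/649.3 = 164.75 %

CL = 164.75 %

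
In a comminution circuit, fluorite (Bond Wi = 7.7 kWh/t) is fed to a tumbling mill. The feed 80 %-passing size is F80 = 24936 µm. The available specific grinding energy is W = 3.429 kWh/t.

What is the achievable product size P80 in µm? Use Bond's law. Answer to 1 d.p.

P80 = 386.5 µm

Bond: W = 10·Wi·(1/√P80 − 1/√F80)
⇒ 1/√P80 = W/(10 Wi) + 1/√F80
  = 3.4290/(10·7.7) + 1/√24936 = 0.044532 + 0.006333 = 0.050865
P80 = (1/0.050865)² = 19.6598² = 386.51 µm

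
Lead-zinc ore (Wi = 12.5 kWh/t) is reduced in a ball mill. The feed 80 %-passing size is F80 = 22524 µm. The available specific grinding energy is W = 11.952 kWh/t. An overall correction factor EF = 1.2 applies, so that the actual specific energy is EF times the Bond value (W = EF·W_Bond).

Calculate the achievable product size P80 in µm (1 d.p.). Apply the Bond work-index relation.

W = 10 Wi (P80^-0.5 − F80^-0.5)
W_Bond = W / EF = 11.952 / 1.2 = 9.9600 kWh/t
P80^(−½) = W_Bond/(10 Wi) + F80^(−½)
  = 9.9600/(10·12.5) + 1/√22524 = 0.079680 + 0.006663 = 0.086343
P80 = (1/0.086343)² = 11.5817² = 134.14 µm

P80 = 134.1 µm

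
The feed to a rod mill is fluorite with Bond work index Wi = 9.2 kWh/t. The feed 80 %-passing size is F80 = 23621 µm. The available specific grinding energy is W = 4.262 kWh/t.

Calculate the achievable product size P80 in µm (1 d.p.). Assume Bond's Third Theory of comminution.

W_Bond = 10·Wi·(1/√P₈₀ − 1/√F₈₀)
⇒ 1/√P80 = W/(10 Wi) + 1/√F80
  = 4.2620/(10·9.2) + 1/√23621 = 0.046326 + 0.006507 = 0.052833
P80 = (1/0.052833)² = 18.9277² = 358.26 µm

P80 = 358.3 µm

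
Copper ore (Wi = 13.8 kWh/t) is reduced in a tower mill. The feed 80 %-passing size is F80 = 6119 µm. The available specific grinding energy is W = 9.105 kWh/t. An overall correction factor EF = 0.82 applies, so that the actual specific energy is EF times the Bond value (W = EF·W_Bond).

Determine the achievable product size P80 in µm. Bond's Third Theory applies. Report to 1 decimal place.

P80 = 115.0 µm

W_Bond = 10·Wi·(1/√P₈₀ − 1/√F₈₀)
W_Bond = W / EF = 9.105 / 0.82 = 11.1037 kWh/t
P80^(−½) = W_Bond/(10 Wi) + F80^(−½)
  = 11.1037/(10·13.8) + 1/√6119 = 0.080461 + 0.012784 = 0.093245
P80 = (1/0.093245)² = 10.7244² = 115.01 µm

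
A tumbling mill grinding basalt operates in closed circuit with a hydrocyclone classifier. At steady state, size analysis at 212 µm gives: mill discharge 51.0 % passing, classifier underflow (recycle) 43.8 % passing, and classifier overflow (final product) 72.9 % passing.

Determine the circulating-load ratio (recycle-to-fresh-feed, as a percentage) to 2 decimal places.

CL = 304.17 %

Two-product formula at 212 µm:
Fd + Rd = Ru + Fo ⇒ R/F = (o−d)/(d−u)
r = (72.9 − 51.0)/(51.0 − 43.8) = 21.9/7.2 = 3.0417
CL = 100·r = 304.17 %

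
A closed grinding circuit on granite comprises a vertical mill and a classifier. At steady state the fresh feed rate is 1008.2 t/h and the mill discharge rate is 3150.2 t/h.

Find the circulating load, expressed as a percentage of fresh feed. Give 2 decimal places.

Steady state: M = F + R.
R = M − F = 3150.2 − 1008.2 = 2142.0 t/h
CL = 100·R/F = 100·2142.0/1008.2 = 212.46 %

CL = 212.46 %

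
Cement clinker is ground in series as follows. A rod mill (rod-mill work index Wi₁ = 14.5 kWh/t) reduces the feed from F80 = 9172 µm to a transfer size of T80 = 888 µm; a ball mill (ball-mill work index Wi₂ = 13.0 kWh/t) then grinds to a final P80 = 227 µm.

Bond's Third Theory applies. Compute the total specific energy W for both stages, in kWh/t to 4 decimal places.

W = 7.6177 kWh/t

W = 10 Wi (1/√P80 − 1/√F80)  [Bond]
Stage 1 (9172→888 µm, Wi₁=14.5): W₁ = 10·14.5·(0.033558 − 0.010442) = 3.3518 kWh/t
Stage 2 (888→227 µm, Wi₂=13.0): W₂ = 10·13.0·(0.066372 − 0.033558) = 4.2659 kWh/t
W = W₁ + W₂ = 3.3518 + 4.2659 = 7.6177 kWh/t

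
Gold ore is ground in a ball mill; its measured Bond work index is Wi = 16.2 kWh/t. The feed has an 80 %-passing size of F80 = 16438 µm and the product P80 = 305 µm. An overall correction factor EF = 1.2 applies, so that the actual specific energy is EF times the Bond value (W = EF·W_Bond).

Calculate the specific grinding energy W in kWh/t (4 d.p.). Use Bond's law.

W = 10 Wi (1/√P80 − 1/√F80)  [Bond]
1/√305 = 0.057260;  1/√16438 = 0.007800
W = 10·16.2·(0.057260 − 0.007800) = 8.0125 kWh/t
With EF = 1.2: W = 8.0125·1.2 = 9.6151 kWh/t

W = 9.6151 kWh/t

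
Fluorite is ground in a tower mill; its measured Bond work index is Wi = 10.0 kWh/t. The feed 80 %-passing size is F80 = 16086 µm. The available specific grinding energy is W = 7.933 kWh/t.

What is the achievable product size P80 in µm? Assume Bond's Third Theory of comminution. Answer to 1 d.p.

P80 = 131.5 µm

W = 10 Wi / √P80 − 10 Wi / √F80
⇒ 1/√P80 = W/(10·Wi) + 1/√F80
  = 7.9330/(10·10.0) + 1/√16086 = 0.079330 + 0.007885 = 0.087215
P80 = (1/0.087215)² = 11.4660² = 131.47 µm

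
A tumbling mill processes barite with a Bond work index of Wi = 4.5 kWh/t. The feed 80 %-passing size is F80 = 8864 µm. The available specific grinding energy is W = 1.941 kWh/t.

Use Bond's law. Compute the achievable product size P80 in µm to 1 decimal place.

P80 = 346.1 µm

W = 10 Wi (P80^-0.5 − F80^-0.5)
⇒ 1/√P80 = W/(10·Wi) + 1/√F80
  = 1.9410/(10·4.5) + 1/√8864 = 0.043133 + 0.010621 = 0.053755
P80 = (1/0.053755)² = 18.6030² = 346.07 µm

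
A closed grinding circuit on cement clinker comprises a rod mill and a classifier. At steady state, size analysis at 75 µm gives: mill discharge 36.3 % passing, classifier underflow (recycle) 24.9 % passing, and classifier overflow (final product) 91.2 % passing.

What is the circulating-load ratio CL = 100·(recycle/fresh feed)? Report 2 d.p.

CL = 481.58 %

Balance %-passing 75 µm (r = R/F):
Fd + Rd = Ru + Fo ⇒ R/F = (o−d)/(d−u)
r = (91.2 − 36.3)/(36.3 − 24.9) = 54.9/11.4 = 4.8158
CL = 100·r = 481.58 %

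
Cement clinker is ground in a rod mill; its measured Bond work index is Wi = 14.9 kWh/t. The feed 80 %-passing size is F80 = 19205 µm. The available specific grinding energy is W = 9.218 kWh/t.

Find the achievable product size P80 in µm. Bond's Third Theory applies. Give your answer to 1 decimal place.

W = 10·Wi·(P80^(-½) − F80^(-½))
⇒ 1/√P80 = W/(10·Wi) + 1/√F80
  = 9.2180/(10·14.9) + 1/√19205 = 0.061866 + 0.007216 = 0.069082
P80 = (1/0.069082)² = 14.4756² = 209.54 µm

P80 = 209.5 µm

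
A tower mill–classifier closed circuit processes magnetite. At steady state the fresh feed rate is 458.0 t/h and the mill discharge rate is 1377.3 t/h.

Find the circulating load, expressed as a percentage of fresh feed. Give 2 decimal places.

Mill node: discharge = fresh + recycle.
R = M − F = 1377.3 − 458.0 = 919.3 t/h
CL = 100·R/F = 100·919.3/458.0 = 200.72 %

CL = 200.72 %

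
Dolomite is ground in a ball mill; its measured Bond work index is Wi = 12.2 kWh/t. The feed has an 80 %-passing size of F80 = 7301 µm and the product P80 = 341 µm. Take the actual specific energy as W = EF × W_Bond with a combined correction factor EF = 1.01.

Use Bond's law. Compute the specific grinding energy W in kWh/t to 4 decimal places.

W = 5.2307 kWh/t

W_Bond = 10·Wi·(1/√P₈₀ − 1/√F₈₀)
1/√341 = 0.054153;  1/√7301 = 0.011703
W = 10·12.2·(0.054153 − 0.011703) = 5.1789 kWh/t
W_actual = 1.01 × 5.1789 = 5.2307 kWh/t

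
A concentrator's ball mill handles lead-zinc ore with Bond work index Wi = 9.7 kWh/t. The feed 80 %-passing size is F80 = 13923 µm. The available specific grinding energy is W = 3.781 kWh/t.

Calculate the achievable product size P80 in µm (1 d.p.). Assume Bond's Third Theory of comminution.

Bond: W = 10·Wi·(1/√P80 − 1/√F80)
P80^-0.5 = F80^-0.5 + W/(10 Wi)
  = 3.7810/(10·9.7) + 1/√13923 = 0.038979 + 0.008475 = 0.047454
P80 = (1/0.047454)² = 21.0729² = 444.07 µm

P80 = 444.1 µm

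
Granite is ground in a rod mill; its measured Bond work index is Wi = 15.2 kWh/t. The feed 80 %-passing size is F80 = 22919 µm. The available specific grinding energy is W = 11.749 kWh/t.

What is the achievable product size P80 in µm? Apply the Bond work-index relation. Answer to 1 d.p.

P80 = 142.1 µm

W = 10 Wi (P80^-0.5 − F80^-0.5)
⇒ 1/√P80 = W/(10 Wi) + 1/√F80
  = 11.7490/(10·15.2) + 1/√22919 = 0.077296 + 0.006605 = 0.083901
P80 = (1/0.083901)² = 11.9187² = 142.06 µm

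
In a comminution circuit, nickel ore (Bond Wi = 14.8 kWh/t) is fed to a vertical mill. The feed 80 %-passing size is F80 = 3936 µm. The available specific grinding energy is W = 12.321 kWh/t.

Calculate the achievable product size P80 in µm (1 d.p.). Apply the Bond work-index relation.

P80 = 101.6 µm

W = 10 Wi (1/√P80 − 1/√F80)  [Bond]
P80^(−½) = W/(10 Wi) + F80^(−½)
  = 12.3210/(10·14.8) + 1/√3936 = 0.083250 + 0.015939 = 0.099189
P80 = (1/0.099189)² = 10.0817² = 101.64 µm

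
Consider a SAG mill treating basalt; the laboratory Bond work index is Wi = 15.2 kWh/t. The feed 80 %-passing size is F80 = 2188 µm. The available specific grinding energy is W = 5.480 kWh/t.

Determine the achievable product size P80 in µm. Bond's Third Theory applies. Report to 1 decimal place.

P80 = 303.2 µm

Bond:  W = 10 Wi (1/√P − 1/√F)
P80^(−½) = W/(10 Wi) + F80^(−½)
  = 5.4800/(10·15.2) + 1/√2188 = 0.036053 + 0.021378 = 0.057431
P80 = (1/0.057431)² = 17.4122² = 303.18 µm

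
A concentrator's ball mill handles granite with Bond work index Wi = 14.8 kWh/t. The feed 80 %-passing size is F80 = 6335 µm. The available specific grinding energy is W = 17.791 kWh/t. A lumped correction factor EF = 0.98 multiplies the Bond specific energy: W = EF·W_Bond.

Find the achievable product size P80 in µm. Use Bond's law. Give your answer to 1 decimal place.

P80 = 54.7 µm

W = 10·Wi·[P80^(−½) − F80^(−½)]
W_Bond = W / EF = 17.791 / 0.98 = 18.1541 kWh/t
P80^-0.5 = F80^-0.5 + W_Bond/(10 Wi)
  = 18.1541/(10·14.8) + 1/√6335 = 0.122663 + 0.012564 = 0.135227
P80 = (1/0.135227)² = 7.3950² = 54.69 µm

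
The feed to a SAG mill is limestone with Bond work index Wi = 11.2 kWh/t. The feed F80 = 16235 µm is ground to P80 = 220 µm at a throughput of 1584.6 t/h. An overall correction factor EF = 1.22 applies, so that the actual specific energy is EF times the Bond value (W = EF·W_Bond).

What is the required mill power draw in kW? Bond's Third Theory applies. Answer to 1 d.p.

Bond:  W = 10 Wi (1/√P − 1/√F)
W = 10·11.2·(1/√220 − 1/√16235) = 10·11.2·(0.059572) = 6.6720 kWh/t
W_actual = 1.22 × 6.6720 = 8.1399 kWh/t
Mill draw = 8.1399 × 1584.6 = 12898.5 kW

P = 12898.5 kW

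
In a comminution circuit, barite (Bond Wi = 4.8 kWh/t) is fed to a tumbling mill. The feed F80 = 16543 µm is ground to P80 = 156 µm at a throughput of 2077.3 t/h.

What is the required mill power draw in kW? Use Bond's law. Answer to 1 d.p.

W = 10 Wi (1/√P80 − 1/√F80)  [Bond]
W = 10·4.8·(1/√156 − 1/√16543) = 10·4.8·(0.072289) = 3.4699 kWh/t
P_mill = W·ṁ = 3.4699·2077.3 = 7208.0 kW

P = 7208.0 kW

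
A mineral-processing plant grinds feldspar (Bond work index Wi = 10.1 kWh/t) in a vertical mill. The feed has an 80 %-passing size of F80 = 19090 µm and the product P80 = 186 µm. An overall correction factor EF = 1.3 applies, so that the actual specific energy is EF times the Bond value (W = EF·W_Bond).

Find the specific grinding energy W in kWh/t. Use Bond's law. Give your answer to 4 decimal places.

W = 10·Wi·[P80^(−½) − F80^(−½)]
1/√186 = 0.073324;  1/√19090 = 0.007238
W = 10·10.1·(0.073324 − 0.007238) = 6.6747 kWh/t
Apply correction: 6.6747 × 1.3 = 8.6771 kWh/t

W = 8.6771 kWh/t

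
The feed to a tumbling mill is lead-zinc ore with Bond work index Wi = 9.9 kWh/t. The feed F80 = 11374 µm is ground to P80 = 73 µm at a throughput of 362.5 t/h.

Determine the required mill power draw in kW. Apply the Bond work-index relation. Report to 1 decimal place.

W = 10·Wi·(P80^(-½) − F80^(-½))
W = 10·9.9·(1/√73 − 1/√11374) = 10·9.9·(0.107665) = 10.6588 kWh/t
Mill draw = 10.6588 × 362.5 = 3863.8 kW

P = 3863.8 kW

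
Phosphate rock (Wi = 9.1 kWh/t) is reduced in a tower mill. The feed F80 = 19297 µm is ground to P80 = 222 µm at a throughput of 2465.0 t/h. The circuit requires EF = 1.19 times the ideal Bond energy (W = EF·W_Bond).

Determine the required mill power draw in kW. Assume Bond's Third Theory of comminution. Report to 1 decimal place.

P = 15993.9 kW

Bond: W = 10·Wi·(1/√P80 − 1/√F80)
W = 10·9.1·(1/√222 − 1/√19297) = 10·9.1·(0.059917) = 5.4524 kWh/t
Apply correction: 5.4524 × 1.19 = 6.4884 kWh/t
P = W·T = 6.4884·2465.0 = 15993.9 kW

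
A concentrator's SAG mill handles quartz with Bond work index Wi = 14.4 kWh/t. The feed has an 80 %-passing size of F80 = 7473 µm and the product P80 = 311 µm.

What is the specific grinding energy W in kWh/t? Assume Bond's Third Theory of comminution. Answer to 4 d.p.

W = 10 Wi / √P80 − 10 Wi / √F80
1/√311 = 0.056705;  1/√7473 = 0.011568
W = 10·14.4·(0.056705 − 0.011568) = 6.4997 kWh/t

W = 6.4997 kWh/t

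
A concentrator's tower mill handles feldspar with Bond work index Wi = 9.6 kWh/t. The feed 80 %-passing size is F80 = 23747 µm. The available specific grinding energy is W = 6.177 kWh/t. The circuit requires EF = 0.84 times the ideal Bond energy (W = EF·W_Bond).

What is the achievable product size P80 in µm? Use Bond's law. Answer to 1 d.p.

P80 = 144.8 µm

Bond: W = 10·Wi·(1/√P80 − 1/√F80)
W_Bond = W / EF = 6.177 / 0.84 = 7.3536 kWh/t
⇒ 1/√P80 = W_Bond/(10 Wi) + 1/√F80
  = 7.3536/(10·9.6) + 1/√23747 = 0.076600 + 0.006489 = 0.083089
P80 = (1/0.083089)² = 12.0353² = 144.85 µm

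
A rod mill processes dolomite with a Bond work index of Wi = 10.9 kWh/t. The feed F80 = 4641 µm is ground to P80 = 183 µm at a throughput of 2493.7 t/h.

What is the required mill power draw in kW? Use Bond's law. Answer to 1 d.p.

W = 10·Wi·[P80^(−½) − F80^(−½)]
W = 10·10.9·(1/√183 − 1/√4641) = 10·10.9·(0.059243) = 6.4575 kWh/t
P = W·T = 6.4575·2493.7 = 16103.1 kW

P = 16103.1 kW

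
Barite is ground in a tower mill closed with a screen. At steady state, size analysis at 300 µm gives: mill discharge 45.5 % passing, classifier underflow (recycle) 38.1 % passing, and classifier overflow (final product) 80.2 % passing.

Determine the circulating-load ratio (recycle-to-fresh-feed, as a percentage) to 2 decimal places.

CL = 468.92 %

Classifier node, passing 300 µm:
r = (o − d)/(d − u)
r = (80.2 − 45.5)/(45.5 − 38.1) = 34.7/7.4 = 4.6892
CL = 100·r = 468.92 %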